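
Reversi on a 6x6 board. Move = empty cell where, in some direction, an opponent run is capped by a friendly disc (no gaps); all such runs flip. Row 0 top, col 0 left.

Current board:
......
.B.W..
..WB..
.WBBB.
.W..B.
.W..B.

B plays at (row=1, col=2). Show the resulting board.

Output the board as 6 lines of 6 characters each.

Place B at (1,2); scan 8 dirs for brackets.
Dir NW: first cell '.' (not opp) -> no flip
Dir N: first cell '.' (not opp) -> no flip
Dir NE: first cell '.' (not opp) -> no flip
Dir W: first cell 'B' (not opp) -> no flip
Dir E: opp run (1,3), next='.' -> no flip
Dir SW: first cell '.' (not opp) -> no flip
Dir S: opp run (2,2) capped by B -> flip
Dir SE: first cell 'B' (not opp) -> no flip
All flips: (2,2)

Answer: ......
.BBW..
..BB..
.WBBB.
.W..B.
.W..B.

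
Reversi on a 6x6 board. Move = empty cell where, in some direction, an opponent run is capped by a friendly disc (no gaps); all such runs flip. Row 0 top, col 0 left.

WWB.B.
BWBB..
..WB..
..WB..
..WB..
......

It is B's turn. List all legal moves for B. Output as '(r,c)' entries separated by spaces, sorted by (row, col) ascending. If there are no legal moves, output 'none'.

(2,0): flips 1 -> legal
(2,1): flips 2 -> legal
(3,1): flips 2 -> legal
(4,1): flips 2 -> legal
(5,1): flips 1 -> legal
(5,2): flips 3 -> legal
(5,3): no bracket -> illegal

Answer: (2,0) (2,1) (3,1) (4,1) (5,1) (5,2)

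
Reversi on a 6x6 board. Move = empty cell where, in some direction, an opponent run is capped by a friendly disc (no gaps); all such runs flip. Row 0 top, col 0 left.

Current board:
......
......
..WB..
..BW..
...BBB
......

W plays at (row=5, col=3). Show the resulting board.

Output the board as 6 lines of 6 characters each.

Place W at (5,3); scan 8 dirs for brackets.
Dir NW: first cell '.' (not opp) -> no flip
Dir N: opp run (4,3) capped by W -> flip
Dir NE: opp run (4,4), next='.' -> no flip
Dir W: first cell '.' (not opp) -> no flip
Dir E: first cell '.' (not opp) -> no flip
Dir SW: edge -> no flip
Dir S: edge -> no flip
Dir SE: edge -> no flip
All flips: (4,3)

Answer: ......
......
..WB..
..BW..
...WBB
...W..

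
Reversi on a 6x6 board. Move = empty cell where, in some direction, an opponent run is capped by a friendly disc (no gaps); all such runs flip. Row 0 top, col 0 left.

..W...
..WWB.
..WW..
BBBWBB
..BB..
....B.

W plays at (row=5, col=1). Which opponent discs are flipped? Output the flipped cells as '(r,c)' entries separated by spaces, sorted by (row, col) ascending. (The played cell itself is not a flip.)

Dir NW: first cell '.' (not opp) -> no flip
Dir N: first cell '.' (not opp) -> no flip
Dir NE: opp run (4,2) capped by W -> flip
Dir W: first cell '.' (not opp) -> no flip
Dir E: first cell '.' (not opp) -> no flip
Dir SW: edge -> no flip
Dir S: edge -> no flip
Dir SE: edge -> no flip

Answer: (4,2)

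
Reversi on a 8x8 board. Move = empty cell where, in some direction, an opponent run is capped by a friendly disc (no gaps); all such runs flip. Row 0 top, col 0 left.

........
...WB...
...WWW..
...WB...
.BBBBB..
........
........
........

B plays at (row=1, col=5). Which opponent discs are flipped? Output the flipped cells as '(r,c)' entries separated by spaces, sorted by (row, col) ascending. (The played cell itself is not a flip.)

Dir NW: first cell '.' (not opp) -> no flip
Dir N: first cell '.' (not opp) -> no flip
Dir NE: first cell '.' (not opp) -> no flip
Dir W: first cell 'B' (not opp) -> no flip
Dir E: first cell '.' (not opp) -> no flip
Dir SW: opp run (2,4) (3,3) capped by B -> flip
Dir S: opp run (2,5), next='.' -> no flip
Dir SE: first cell '.' (not opp) -> no flip

Answer: (2,4) (3,3)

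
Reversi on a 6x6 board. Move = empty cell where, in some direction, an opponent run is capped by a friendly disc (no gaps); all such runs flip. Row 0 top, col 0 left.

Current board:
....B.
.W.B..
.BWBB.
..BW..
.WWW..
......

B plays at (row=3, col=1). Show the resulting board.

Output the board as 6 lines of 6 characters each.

Place B at (3,1); scan 8 dirs for brackets.
Dir NW: first cell '.' (not opp) -> no flip
Dir N: first cell 'B' (not opp) -> no flip
Dir NE: opp run (2,2) capped by B -> flip
Dir W: first cell '.' (not opp) -> no flip
Dir E: first cell 'B' (not opp) -> no flip
Dir SW: first cell '.' (not opp) -> no flip
Dir S: opp run (4,1), next='.' -> no flip
Dir SE: opp run (4,2), next='.' -> no flip
All flips: (2,2)

Answer: ....B.
.W.B..
.BBBB.
.BBW..
.WWW..
......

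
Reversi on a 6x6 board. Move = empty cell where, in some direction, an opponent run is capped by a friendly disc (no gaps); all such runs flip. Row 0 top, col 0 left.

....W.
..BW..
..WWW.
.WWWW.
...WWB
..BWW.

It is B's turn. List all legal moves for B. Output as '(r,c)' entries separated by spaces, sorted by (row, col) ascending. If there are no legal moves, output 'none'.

(0,2): no bracket -> illegal
(0,3): no bracket -> illegal
(0,5): no bracket -> illegal
(1,1): no bracket -> illegal
(1,4): flips 1 -> legal
(1,5): no bracket -> illegal
(2,0): no bracket -> illegal
(2,1): no bracket -> illegal
(2,5): flips 2 -> legal
(3,0): no bracket -> illegal
(3,5): no bracket -> illegal
(4,0): no bracket -> illegal
(4,1): no bracket -> illegal
(4,2): flips 4 -> legal
(5,5): flips 2 -> legal

Answer: (1,4) (2,5) (4,2) (5,5)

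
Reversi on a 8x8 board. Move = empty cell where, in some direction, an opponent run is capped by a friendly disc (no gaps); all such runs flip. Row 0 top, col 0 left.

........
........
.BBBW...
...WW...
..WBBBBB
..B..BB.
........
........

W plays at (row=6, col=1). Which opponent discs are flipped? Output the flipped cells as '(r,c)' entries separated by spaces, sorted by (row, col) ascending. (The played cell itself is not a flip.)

Dir NW: first cell '.' (not opp) -> no flip
Dir N: first cell '.' (not opp) -> no flip
Dir NE: opp run (5,2) (4,3) capped by W -> flip
Dir W: first cell '.' (not opp) -> no flip
Dir E: first cell '.' (not opp) -> no flip
Dir SW: first cell '.' (not opp) -> no flip
Dir S: first cell '.' (not opp) -> no flip
Dir SE: first cell '.' (not opp) -> no flip

Answer: (4,3) (5,2)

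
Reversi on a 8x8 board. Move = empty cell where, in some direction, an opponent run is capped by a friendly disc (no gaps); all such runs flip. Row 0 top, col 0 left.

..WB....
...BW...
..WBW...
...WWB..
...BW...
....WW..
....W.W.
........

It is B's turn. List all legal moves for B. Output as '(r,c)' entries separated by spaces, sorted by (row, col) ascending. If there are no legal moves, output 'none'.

Answer: (0,1) (0,5) (1,5) (2,1) (2,5) (3,1) (3,2) (4,5) (5,3) (6,5)

Derivation:
(0,1): flips 1 -> legal
(0,4): no bracket -> illegal
(0,5): flips 1 -> legal
(1,1): no bracket -> illegal
(1,2): no bracket -> illegal
(1,5): flips 1 -> legal
(2,1): flips 1 -> legal
(2,5): flips 3 -> legal
(3,1): flips 1 -> legal
(3,2): flips 2 -> legal
(4,2): no bracket -> illegal
(4,5): flips 2 -> legal
(4,6): no bracket -> illegal
(5,3): flips 1 -> legal
(5,6): no bracket -> illegal
(5,7): no bracket -> illegal
(6,3): no bracket -> illegal
(6,5): flips 1 -> legal
(6,7): no bracket -> illegal
(7,3): no bracket -> illegal
(7,4): no bracket -> illegal
(7,5): no bracket -> illegal
(7,6): no bracket -> illegal
(7,7): no bracket -> illegal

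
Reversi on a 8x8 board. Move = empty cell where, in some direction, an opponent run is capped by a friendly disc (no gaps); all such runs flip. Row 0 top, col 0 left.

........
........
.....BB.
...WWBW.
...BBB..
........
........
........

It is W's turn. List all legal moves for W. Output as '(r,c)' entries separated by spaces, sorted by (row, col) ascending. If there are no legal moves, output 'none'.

Answer: (1,4) (1,6) (5,2) (5,3) (5,4) (5,5) (5,6)

Derivation:
(1,4): flips 1 -> legal
(1,5): no bracket -> illegal
(1,6): flips 2 -> legal
(1,7): no bracket -> illegal
(2,4): no bracket -> illegal
(2,7): no bracket -> illegal
(3,2): no bracket -> illegal
(3,7): no bracket -> illegal
(4,2): no bracket -> illegal
(4,6): no bracket -> illegal
(5,2): flips 1 -> legal
(5,3): flips 1 -> legal
(5,4): flips 2 -> legal
(5,5): flips 1 -> legal
(5,6): flips 1 -> legal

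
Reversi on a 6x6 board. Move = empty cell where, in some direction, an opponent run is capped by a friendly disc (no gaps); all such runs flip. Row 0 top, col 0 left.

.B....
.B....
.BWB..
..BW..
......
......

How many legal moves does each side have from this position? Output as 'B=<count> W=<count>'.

Answer: B=4 W=6

Derivation:
-- B to move --
(1,2): flips 1 -> legal
(1,3): no bracket -> illegal
(2,4): no bracket -> illegal
(3,1): no bracket -> illegal
(3,4): flips 1 -> legal
(4,2): no bracket -> illegal
(4,3): flips 1 -> legal
(4,4): flips 2 -> legal
B mobility = 4
-- W to move --
(0,0): flips 1 -> legal
(0,2): no bracket -> illegal
(1,0): no bracket -> illegal
(1,2): no bracket -> illegal
(1,3): flips 1 -> legal
(1,4): no bracket -> illegal
(2,0): flips 1 -> legal
(2,4): flips 1 -> legal
(3,0): no bracket -> illegal
(3,1): flips 1 -> legal
(3,4): no bracket -> illegal
(4,1): no bracket -> illegal
(4,2): flips 1 -> legal
(4,3): no bracket -> illegal
W mobility = 6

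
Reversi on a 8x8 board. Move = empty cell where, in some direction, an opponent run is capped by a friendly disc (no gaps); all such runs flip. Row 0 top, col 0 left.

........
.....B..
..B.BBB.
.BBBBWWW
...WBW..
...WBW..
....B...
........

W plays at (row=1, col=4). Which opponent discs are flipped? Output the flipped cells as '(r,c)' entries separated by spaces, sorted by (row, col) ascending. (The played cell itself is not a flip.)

Dir NW: first cell '.' (not opp) -> no flip
Dir N: first cell '.' (not opp) -> no flip
Dir NE: first cell '.' (not opp) -> no flip
Dir W: first cell '.' (not opp) -> no flip
Dir E: opp run (1,5), next='.' -> no flip
Dir SW: first cell '.' (not opp) -> no flip
Dir S: opp run (2,4) (3,4) (4,4) (5,4) (6,4), next='.' -> no flip
Dir SE: opp run (2,5) capped by W -> flip

Answer: (2,5)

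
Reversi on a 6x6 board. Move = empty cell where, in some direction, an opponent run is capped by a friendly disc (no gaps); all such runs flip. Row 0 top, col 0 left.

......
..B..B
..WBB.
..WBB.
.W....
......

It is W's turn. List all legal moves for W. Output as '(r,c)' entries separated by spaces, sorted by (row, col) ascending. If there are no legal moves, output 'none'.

Answer: (0,2) (1,4) (2,5) (3,5) (4,4)

Derivation:
(0,1): no bracket -> illegal
(0,2): flips 1 -> legal
(0,3): no bracket -> illegal
(0,4): no bracket -> illegal
(0,5): no bracket -> illegal
(1,1): no bracket -> illegal
(1,3): no bracket -> illegal
(1,4): flips 1 -> legal
(2,1): no bracket -> illegal
(2,5): flips 2 -> legal
(3,5): flips 2 -> legal
(4,2): no bracket -> illegal
(4,3): no bracket -> illegal
(4,4): flips 1 -> legal
(4,5): no bracket -> illegal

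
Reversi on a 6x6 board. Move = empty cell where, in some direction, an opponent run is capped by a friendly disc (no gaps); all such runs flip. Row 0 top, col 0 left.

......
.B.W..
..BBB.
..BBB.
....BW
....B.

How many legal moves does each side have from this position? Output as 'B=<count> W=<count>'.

-- B to move --
(0,2): flips 1 -> legal
(0,3): flips 1 -> legal
(0,4): flips 1 -> legal
(1,2): no bracket -> illegal
(1,4): no bracket -> illegal
(3,5): no bracket -> illegal
(5,5): no bracket -> illegal
B mobility = 3
-- W to move --
(0,0): no bracket -> illegal
(0,1): no bracket -> illegal
(0,2): no bracket -> illegal
(1,0): no bracket -> illegal
(1,2): flips 2 -> legal
(1,4): no bracket -> illegal
(1,5): no bracket -> illegal
(2,0): no bracket -> illegal
(2,1): no bracket -> illegal
(2,5): no bracket -> illegal
(3,1): flips 1 -> legal
(3,5): flips 1 -> legal
(4,1): no bracket -> illegal
(4,2): no bracket -> illegal
(4,3): flips 3 -> legal
(5,3): no bracket -> illegal
(5,5): no bracket -> illegal
W mobility = 4

Answer: B=3 W=4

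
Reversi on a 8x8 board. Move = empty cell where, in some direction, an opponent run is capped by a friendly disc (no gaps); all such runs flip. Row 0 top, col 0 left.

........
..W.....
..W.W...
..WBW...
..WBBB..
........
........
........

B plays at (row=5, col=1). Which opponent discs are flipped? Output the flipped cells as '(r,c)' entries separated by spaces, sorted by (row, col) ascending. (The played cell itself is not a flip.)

Dir NW: first cell '.' (not opp) -> no flip
Dir N: first cell '.' (not opp) -> no flip
Dir NE: opp run (4,2) capped by B -> flip
Dir W: first cell '.' (not opp) -> no flip
Dir E: first cell '.' (not opp) -> no flip
Dir SW: first cell '.' (not opp) -> no flip
Dir S: first cell '.' (not opp) -> no flip
Dir SE: first cell '.' (not opp) -> no flip

Answer: (4,2)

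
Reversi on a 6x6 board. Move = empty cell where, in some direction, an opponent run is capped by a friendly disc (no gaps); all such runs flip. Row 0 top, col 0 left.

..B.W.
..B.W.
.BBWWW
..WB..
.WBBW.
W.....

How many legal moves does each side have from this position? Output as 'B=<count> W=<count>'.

Answer: B=7 W=9

Derivation:
-- B to move --
(0,3): no bracket -> illegal
(0,5): no bracket -> illegal
(1,3): flips 1 -> legal
(1,5): flips 1 -> legal
(3,0): no bracket -> illegal
(3,1): flips 1 -> legal
(3,4): flips 1 -> legal
(3,5): no bracket -> illegal
(4,0): flips 1 -> legal
(4,5): flips 1 -> legal
(5,1): no bracket -> illegal
(5,2): no bracket -> illegal
(5,3): no bracket -> illegal
(5,4): no bracket -> illegal
(5,5): flips 1 -> legal
B mobility = 7
-- W to move --
(0,1): flips 1 -> legal
(0,3): no bracket -> illegal
(1,0): flips 1 -> legal
(1,1): flips 2 -> legal
(1,3): no bracket -> illegal
(2,0): flips 2 -> legal
(3,0): no bracket -> illegal
(3,1): no bracket -> illegal
(3,4): flips 1 -> legal
(5,1): flips 2 -> legal
(5,2): flips 1 -> legal
(5,3): flips 2 -> legal
(5,4): flips 1 -> legal
W mobility = 9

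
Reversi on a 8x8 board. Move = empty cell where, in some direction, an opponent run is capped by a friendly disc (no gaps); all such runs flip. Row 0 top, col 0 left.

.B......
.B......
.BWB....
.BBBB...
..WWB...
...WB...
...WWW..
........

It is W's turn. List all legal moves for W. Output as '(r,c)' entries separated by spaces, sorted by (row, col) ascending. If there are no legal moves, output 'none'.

Answer: (0,0) (1,0) (1,3) (2,0) (2,4) (2,5) (3,5) (4,0) (4,5) (5,5)

Derivation:
(0,0): flips 1 -> legal
(0,2): no bracket -> illegal
(1,0): flips 2 -> legal
(1,2): no bracket -> illegal
(1,3): flips 2 -> legal
(1,4): no bracket -> illegal
(2,0): flips 2 -> legal
(2,4): flips 5 -> legal
(2,5): flips 1 -> legal
(3,0): no bracket -> illegal
(3,5): flips 1 -> legal
(4,0): flips 1 -> legal
(4,1): no bracket -> illegal
(4,5): flips 2 -> legal
(5,5): flips 3 -> legal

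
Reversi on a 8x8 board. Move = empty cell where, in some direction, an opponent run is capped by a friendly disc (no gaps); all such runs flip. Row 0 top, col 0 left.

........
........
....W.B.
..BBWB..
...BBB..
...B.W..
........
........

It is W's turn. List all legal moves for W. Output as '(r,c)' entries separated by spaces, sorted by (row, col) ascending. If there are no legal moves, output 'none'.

Answer: (2,2) (2,5) (3,1) (3,6) (4,2) (4,6) (5,2) (5,4) (5,6)

Derivation:
(1,5): no bracket -> illegal
(1,6): no bracket -> illegal
(1,7): no bracket -> illegal
(2,1): no bracket -> illegal
(2,2): flips 2 -> legal
(2,3): no bracket -> illegal
(2,5): flips 2 -> legal
(2,7): no bracket -> illegal
(3,1): flips 2 -> legal
(3,6): flips 1 -> legal
(3,7): no bracket -> illegal
(4,1): no bracket -> illegal
(4,2): flips 1 -> legal
(4,6): flips 1 -> legal
(5,2): flips 1 -> legal
(5,4): flips 1 -> legal
(5,6): flips 1 -> legal
(6,2): no bracket -> illegal
(6,3): no bracket -> illegal
(6,4): no bracket -> illegal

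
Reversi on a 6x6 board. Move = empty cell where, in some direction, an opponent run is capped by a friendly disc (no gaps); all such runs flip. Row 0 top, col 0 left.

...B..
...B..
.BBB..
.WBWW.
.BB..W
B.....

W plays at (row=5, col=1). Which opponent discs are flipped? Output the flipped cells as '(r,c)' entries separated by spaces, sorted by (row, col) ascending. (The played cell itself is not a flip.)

Dir NW: first cell '.' (not opp) -> no flip
Dir N: opp run (4,1) capped by W -> flip
Dir NE: opp run (4,2) capped by W -> flip
Dir W: opp run (5,0), next=edge -> no flip
Dir E: first cell '.' (not opp) -> no flip
Dir SW: edge -> no flip
Dir S: edge -> no flip
Dir SE: edge -> no flip

Answer: (4,1) (4,2)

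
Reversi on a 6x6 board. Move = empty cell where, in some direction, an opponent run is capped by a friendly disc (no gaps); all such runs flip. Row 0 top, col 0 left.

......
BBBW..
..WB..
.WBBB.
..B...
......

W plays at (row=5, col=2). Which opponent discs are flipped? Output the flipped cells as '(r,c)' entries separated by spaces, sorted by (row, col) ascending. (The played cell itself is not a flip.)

Answer: (3,2) (4,2)

Derivation:
Dir NW: first cell '.' (not opp) -> no flip
Dir N: opp run (4,2) (3,2) capped by W -> flip
Dir NE: first cell '.' (not opp) -> no flip
Dir W: first cell '.' (not opp) -> no flip
Dir E: first cell '.' (not opp) -> no flip
Dir SW: edge -> no flip
Dir S: edge -> no flip
Dir SE: edge -> no flip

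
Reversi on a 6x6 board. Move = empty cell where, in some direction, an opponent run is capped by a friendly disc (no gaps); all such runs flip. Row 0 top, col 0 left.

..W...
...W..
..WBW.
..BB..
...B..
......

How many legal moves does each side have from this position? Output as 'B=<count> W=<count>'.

Answer: B=6 W=3

Derivation:
-- B to move --
(0,1): no bracket -> illegal
(0,3): flips 1 -> legal
(0,4): no bracket -> illegal
(1,1): flips 1 -> legal
(1,2): flips 1 -> legal
(1,4): no bracket -> illegal
(1,5): flips 1 -> legal
(2,1): flips 1 -> legal
(2,5): flips 1 -> legal
(3,1): no bracket -> illegal
(3,4): no bracket -> illegal
(3,5): no bracket -> illegal
B mobility = 6
-- W to move --
(1,2): no bracket -> illegal
(1,4): no bracket -> illegal
(2,1): no bracket -> illegal
(3,1): no bracket -> illegal
(3,4): no bracket -> illegal
(4,1): no bracket -> illegal
(4,2): flips 2 -> legal
(4,4): flips 1 -> legal
(5,2): no bracket -> illegal
(5,3): flips 3 -> legal
(5,4): no bracket -> illegal
W mobility = 3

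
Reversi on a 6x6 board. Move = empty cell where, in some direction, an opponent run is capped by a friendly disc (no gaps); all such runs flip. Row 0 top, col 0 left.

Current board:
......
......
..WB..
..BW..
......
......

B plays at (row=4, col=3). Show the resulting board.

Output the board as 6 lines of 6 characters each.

Answer: ......
......
..WB..
..BB..
...B..
......

Derivation:
Place B at (4,3); scan 8 dirs for brackets.
Dir NW: first cell 'B' (not opp) -> no flip
Dir N: opp run (3,3) capped by B -> flip
Dir NE: first cell '.' (not opp) -> no flip
Dir W: first cell '.' (not opp) -> no flip
Dir E: first cell '.' (not opp) -> no flip
Dir SW: first cell '.' (not opp) -> no flip
Dir S: first cell '.' (not opp) -> no flip
Dir SE: first cell '.' (not opp) -> no flip
All flips: (3,3)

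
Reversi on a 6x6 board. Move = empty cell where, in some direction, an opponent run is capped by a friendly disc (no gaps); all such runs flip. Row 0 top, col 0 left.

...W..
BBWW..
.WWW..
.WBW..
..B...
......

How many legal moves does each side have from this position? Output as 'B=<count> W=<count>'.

-- B to move --
(0,1): no bracket -> illegal
(0,2): flips 2 -> legal
(0,4): no bracket -> illegal
(1,4): flips 3 -> legal
(2,0): flips 1 -> legal
(2,4): flips 1 -> legal
(3,0): flips 1 -> legal
(3,4): flips 1 -> legal
(4,0): no bracket -> illegal
(4,1): flips 2 -> legal
(4,3): no bracket -> illegal
(4,4): flips 2 -> legal
B mobility = 8
-- W to move --
(0,0): flips 1 -> legal
(0,1): flips 1 -> legal
(0,2): no bracket -> illegal
(2,0): no bracket -> illegal
(4,1): flips 1 -> legal
(4,3): flips 1 -> legal
(5,1): flips 1 -> legal
(5,2): flips 2 -> legal
(5,3): flips 1 -> legal
W mobility = 7

Answer: B=8 W=7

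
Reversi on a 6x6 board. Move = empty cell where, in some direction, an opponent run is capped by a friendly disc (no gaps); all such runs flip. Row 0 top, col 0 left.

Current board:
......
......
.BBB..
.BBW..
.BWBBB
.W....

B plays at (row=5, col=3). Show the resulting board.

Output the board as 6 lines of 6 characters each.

Answer: ......
......
.BBB..
.BBW..
.BBBBB
.W.B..

Derivation:
Place B at (5,3); scan 8 dirs for brackets.
Dir NW: opp run (4,2) capped by B -> flip
Dir N: first cell 'B' (not opp) -> no flip
Dir NE: first cell 'B' (not opp) -> no flip
Dir W: first cell '.' (not opp) -> no flip
Dir E: first cell '.' (not opp) -> no flip
Dir SW: edge -> no flip
Dir S: edge -> no flip
Dir SE: edge -> no flip
All flips: (4,2)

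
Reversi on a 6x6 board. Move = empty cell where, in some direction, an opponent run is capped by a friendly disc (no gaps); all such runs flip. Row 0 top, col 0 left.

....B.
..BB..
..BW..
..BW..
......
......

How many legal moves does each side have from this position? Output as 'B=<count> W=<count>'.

Answer: B=5 W=6

Derivation:
-- B to move --
(1,4): flips 1 -> legal
(2,4): flips 1 -> legal
(3,4): flips 2 -> legal
(4,2): no bracket -> illegal
(4,3): flips 2 -> legal
(4,4): flips 1 -> legal
B mobility = 5
-- W to move --
(0,1): flips 1 -> legal
(0,2): no bracket -> illegal
(0,3): flips 1 -> legal
(0,5): no bracket -> illegal
(1,1): flips 1 -> legal
(1,4): no bracket -> illegal
(1,5): no bracket -> illegal
(2,1): flips 1 -> legal
(2,4): no bracket -> illegal
(3,1): flips 1 -> legal
(4,1): flips 1 -> legal
(4,2): no bracket -> illegal
(4,3): no bracket -> illegal
W mobility = 6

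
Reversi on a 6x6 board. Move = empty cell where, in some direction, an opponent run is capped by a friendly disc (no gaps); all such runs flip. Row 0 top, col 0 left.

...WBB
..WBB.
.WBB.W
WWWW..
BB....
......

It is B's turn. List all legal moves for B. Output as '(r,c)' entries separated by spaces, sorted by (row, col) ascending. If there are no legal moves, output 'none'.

(0,1): flips 1 -> legal
(0,2): flips 2 -> legal
(1,0): no bracket -> illegal
(1,1): flips 3 -> legal
(1,5): no bracket -> illegal
(2,0): flips 2 -> legal
(2,4): no bracket -> illegal
(3,4): no bracket -> illegal
(3,5): no bracket -> illegal
(4,2): flips 1 -> legal
(4,3): flips 1 -> legal
(4,4): flips 1 -> legal

Answer: (0,1) (0,2) (1,1) (2,0) (4,2) (4,3) (4,4)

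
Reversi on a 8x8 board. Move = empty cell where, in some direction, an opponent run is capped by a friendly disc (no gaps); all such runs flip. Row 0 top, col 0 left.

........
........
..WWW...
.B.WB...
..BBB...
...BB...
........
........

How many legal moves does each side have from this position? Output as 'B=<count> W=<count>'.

-- B to move --
(1,1): flips 2 -> legal
(1,2): flips 1 -> legal
(1,3): flips 3 -> legal
(1,4): flips 1 -> legal
(1,5): flips 2 -> legal
(2,1): no bracket -> illegal
(2,5): no bracket -> illegal
(3,2): flips 1 -> legal
(3,5): no bracket -> illegal
B mobility = 6
-- W to move --
(2,0): no bracket -> illegal
(2,1): no bracket -> illegal
(2,5): no bracket -> illegal
(3,0): no bracket -> illegal
(3,2): no bracket -> illegal
(3,5): flips 1 -> legal
(4,0): flips 1 -> legal
(4,1): no bracket -> illegal
(4,5): flips 1 -> legal
(5,1): flips 1 -> legal
(5,2): no bracket -> illegal
(5,5): flips 1 -> legal
(6,2): no bracket -> illegal
(6,3): flips 2 -> legal
(6,4): flips 3 -> legal
(6,5): no bracket -> illegal
W mobility = 7

Answer: B=6 W=7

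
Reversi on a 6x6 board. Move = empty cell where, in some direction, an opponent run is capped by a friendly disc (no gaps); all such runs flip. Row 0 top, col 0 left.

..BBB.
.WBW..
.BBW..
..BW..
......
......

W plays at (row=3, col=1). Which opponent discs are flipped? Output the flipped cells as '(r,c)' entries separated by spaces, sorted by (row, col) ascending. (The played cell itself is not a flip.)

Answer: (2,1) (2,2) (3,2)

Derivation:
Dir NW: first cell '.' (not opp) -> no flip
Dir N: opp run (2,1) capped by W -> flip
Dir NE: opp run (2,2) capped by W -> flip
Dir W: first cell '.' (not opp) -> no flip
Dir E: opp run (3,2) capped by W -> flip
Dir SW: first cell '.' (not opp) -> no flip
Dir S: first cell '.' (not opp) -> no flip
Dir SE: first cell '.' (not opp) -> no flip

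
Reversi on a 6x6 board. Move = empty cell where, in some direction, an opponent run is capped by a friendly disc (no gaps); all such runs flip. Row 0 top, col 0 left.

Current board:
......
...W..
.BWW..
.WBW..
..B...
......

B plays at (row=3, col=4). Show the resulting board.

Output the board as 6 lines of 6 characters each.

Answer: ......
...W..
.BWW..
.WBBB.
..B...
......

Derivation:
Place B at (3,4); scan 8 dirs for brackets.
Dir NW: opp run (2,3), next='.' -> no flip
Dir N: first cell '.' (not opp) -> no flip
Dir NE: first cell '.' (not opp) -> no flip
Dir W: opp run (3,3) capped by B -> flip
Dir E: first cell '.' (not opp) -> no flip
Dir SW: first cell '.' (not opp) -> no flip
Dir S: first cell '.' (not opp) -> no flip
Dir SE: first cell '.' (not opp) -> no flip
All flips: (3,3)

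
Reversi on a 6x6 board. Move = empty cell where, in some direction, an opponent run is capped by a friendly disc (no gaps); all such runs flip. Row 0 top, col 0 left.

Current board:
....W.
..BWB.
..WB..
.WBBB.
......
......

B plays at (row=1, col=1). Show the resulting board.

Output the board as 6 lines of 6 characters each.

Place B at (1,1); scan 8 dirs for brackets.
Dir NW: first cell '.' (not opp) -> no flip
Dir N: first cell '.' (not opp) -> no flip
Dir NE: first cell '.' (not opp) -> no flip
Dir W: first cell '.' (not opp) -> no flip
Dir E: first cell 'B' (not opp) -> no flip
Dir SW: first cell '.' (not opp) -> no flip
Dir S: first cell '.' (not opp) -> no flip
Dir SE: opp run (2,2) capped by B -> flip
All flips: (2,2)

Answer: ....W.
.BBWB.
..BB..
.WBBB.
......
......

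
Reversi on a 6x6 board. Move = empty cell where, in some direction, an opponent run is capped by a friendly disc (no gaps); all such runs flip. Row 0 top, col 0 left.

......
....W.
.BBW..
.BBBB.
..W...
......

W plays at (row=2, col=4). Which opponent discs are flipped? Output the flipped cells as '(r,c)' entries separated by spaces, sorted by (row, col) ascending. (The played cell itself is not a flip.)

Dir NW: first cell '.' (not opp) -> no flip
Dir N: first cell 'W' (not opp) -> no flip
Dir NE: first cell '.' (not opp) -> no flip
Dir W: first cell 'W' (not opp) -> no flip
Dir E: first cell '.' (not opp) -> no flip
Dir SW: opp run (3,3) capped by W -> flip
Dir S: opp run (3,4), next='.' -> no flip
Dir SE: first cell '.' (not opp) -> no flip

Answer: (3,3)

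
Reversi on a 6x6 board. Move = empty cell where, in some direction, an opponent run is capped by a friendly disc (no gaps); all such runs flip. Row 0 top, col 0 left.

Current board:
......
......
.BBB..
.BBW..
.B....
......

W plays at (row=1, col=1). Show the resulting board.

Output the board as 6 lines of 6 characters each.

Place W at (1,1); scan 8 dirs for brackets.
Dir NW: first cell '.' (not opp) -> no flip
Dir N: first cell '.' (not opp) -> no flip
Dir NE: first cell '.' (not opp) -> no flip
Dir W: first cell '.' (not opp) -> no flip
Dir E: first cell '.' (not opp) -> no flip
Dir SW: first cell '.' (not opp) -> no flip
Dir S: opp run (2,1) (3,1) (4,1), next='.' -> no flip
Dir SE: opp run (2,2) capped by W -> flip
All flips: (2,2)

Answer: ......
.W....
.BWB..
.BBW..
.B....
......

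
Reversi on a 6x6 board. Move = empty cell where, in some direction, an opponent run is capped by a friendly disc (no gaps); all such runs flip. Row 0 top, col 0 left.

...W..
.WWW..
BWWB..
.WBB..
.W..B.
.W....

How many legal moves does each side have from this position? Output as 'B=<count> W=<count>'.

Answer: B=7 W=6

Derivation:
-- B to move --
(0,0): flips 2 -> legal
(0,1): flips 1 -> legal
(0,2): flips 3 -> legal
(0,4): no bracket -> illegal
(1,0): flips 1 -> legal
(1,4): no bracket -> illegal
(2,4): no bracket -> illegal
(3,0): flips 1 -> legal
(4,0): no bracket -> illegal
(4,2): flips 1 -> legal
(5,0): flips 1 -> legal
(5,2): no bracket -> illegal
B mobility = 7
-- W to move --
(1,0): no bracket -> illegal
(1,4): flips 2 -> legal
(2,4): flips 1 -> legal
(3,0): no bracket -> illegal
(3,4): flips 3 -> legal
(3,5): no bracket -> illegal
(4,2): flips 1 -> legal
(4,3): flips 3 -> legal
(4,5): no bracket -> illegal
(5,3): no bracket -> illegal
(5,4): no bracket -> illegal
(5,5): flips 2 -> legal
W mobility = 6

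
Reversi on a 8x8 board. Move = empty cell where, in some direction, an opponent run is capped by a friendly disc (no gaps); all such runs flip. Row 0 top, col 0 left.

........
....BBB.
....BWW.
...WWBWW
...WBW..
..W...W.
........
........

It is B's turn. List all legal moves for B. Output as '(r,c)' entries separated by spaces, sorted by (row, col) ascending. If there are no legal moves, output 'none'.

Answer: (1,7) (2,2) (2,7) (3,2) (4,2) (4,6) (4,7) (5,5) (6,1)

Derivation:
(1,7): flips 1 -> legal
(2,2): flips 1 -> legal
(2,3): no bracket -> illegal
(2,7): flips 2 -> legal
(3,2): flips 2 -> legal
(4,1): no bracket -> illegal
(4,2): flips 2 -> legal
(4,6): flips 3 -> legal
(4,7): flips 2 -> legal
(5,1): no bracket -> illegal
(5,3): no bracket -> illegal
(5,4): no bracket -> illegal
(5,5): flips 1 -> legal
(5,7): no bracket -> illegal
(6,1): flips 4 -> legal
(6,2): no bracket -> illegal
(6,3): no bracket -> illegal
(6,5): no bracket -> illegal
(6,6): no bracket -> illegal
(6,7): no bracket -> illegal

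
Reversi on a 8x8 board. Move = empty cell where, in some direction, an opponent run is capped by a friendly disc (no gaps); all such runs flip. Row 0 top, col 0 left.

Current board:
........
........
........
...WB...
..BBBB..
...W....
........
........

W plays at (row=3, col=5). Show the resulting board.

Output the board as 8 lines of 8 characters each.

Answer: ........
........
........
...WWW..
..BBWB..
...W....
........
........

Derivation:
Place W at (3,5); scan 8 dirs for brackets.
Dir NW: first cell '.' (not opp) -> no flip
Dir N: first cell '.' (not opp) -> no flip
Dir NE: first cell '.' (not opp) -> no flip
Dir W: opp run (3,4) capped by W -> flip
Dir E: first cell '.' (not opp) -> no flip
Dir SW: opp run (4,4) capped by W -> flip
Dir S: opp run (4,5), next='.' -> no flip
Dir SE: first cell '.' (not opp) -> no flip
All flips: (3,4) (4,4)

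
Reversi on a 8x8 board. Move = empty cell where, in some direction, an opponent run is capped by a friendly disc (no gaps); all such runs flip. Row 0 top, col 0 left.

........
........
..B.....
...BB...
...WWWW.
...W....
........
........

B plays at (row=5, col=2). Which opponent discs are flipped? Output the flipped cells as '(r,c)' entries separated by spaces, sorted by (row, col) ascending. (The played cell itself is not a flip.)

Dir NW: first cell '.' (not opp) -> no flip
Dir N: first cell '.' (not opp) -> no flip
Dir NE: opp run (4,3) capped by B -> flip
Dir W: first cell '.' (not opp) -> no flip
Dir E: opp run (5,3), next='.' -> no flip
Dir SW: first cell '.' (not opp) -> no flip
Dir S: first cell '.' (not opp) -> no flip
Dir SE: first cell '.' (not opp) -> no flip

Answer: (4,3)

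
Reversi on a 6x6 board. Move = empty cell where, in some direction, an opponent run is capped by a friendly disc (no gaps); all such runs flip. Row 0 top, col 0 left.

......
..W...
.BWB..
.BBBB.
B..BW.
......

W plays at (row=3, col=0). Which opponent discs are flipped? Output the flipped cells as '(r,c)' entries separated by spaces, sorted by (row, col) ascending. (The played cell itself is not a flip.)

Answer: (2,1)

Derivation:
Dir NW: edge -> no flip
Dir N: first cell '.' (not opp) -> no flip
Dir NE: opp run (2,1) capped by W -> flip
Dir W: edge -> no flip
Dir E: opp run (3,1) (3,2) (3,3) (3,4), next='.' -> no flip
Dir SW: edge -> no flip
Dir S: opp run (4,0), next='.' -> no flip
Dir SE: first cell '.' (not opp) -> no flip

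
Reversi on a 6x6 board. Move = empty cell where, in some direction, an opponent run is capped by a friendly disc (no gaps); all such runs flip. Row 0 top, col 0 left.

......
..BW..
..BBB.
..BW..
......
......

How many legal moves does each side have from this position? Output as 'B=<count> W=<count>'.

Answer: B=8 W=4

Derivation:
-- B to move --
(0,2): flips 1 -> legal
(0,3): flips 1 -> legal
(0,4): flips 1 -> legal
(1,4): flips 1 -> legal
(3,4): flips 1 -> legal
(4,2): flips 1 -> legal
(4,3): flips 1 -> legal
(4,4): flips 1 -> legal
B mobility = 8
-- W to move --
(0,1): no bracket -> illegal
(0,2): no bracket -> illegal
(0,3): no bracket -> illegal
(1,1): flips 2 -> legal
(1,4): no bracket -> illegal
(1,5): flips 1 -> legal
(2,1): no bracket -> illegal
(2,5): no bracket -> illegal
(3,1): flips 2 -> legal
(3,4): no bracket -> illegal
(3,5): flips 1 -> legal
(4,1): no bracket -> illegal
(4,2): no bracket -> illegal
(4,3): no bracket -> illegal
W mobility = 4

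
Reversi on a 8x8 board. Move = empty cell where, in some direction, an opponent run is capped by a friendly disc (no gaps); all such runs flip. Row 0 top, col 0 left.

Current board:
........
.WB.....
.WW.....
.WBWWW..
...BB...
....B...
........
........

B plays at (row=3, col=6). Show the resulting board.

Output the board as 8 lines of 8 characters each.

Place B at (3,6); scan 8 dirs for brackets.
Dir NW: first cell '.' (not opp) -> no flip
Dir N: first cell '.' (not opp) -> no flip
Dir NE: first cell '.' (not opp) -> no flip
Dir W: opp run (3,5) (3,4) (3,3) capped by B -> flip
Dir E: first cell '.' (not opp) -> no flip
Dir SW: first cell '.' (not opp) -> no flip
Dir S: first cell '.' (not opp) -> no flip
Dir SE: first cell '.' (not opp) -> no flip
All flips: (3,3) (3,4) (3,5)

Answer: ........
.WB.....
.WW.....
.WBBBBB.
...BB...
....B...
........
........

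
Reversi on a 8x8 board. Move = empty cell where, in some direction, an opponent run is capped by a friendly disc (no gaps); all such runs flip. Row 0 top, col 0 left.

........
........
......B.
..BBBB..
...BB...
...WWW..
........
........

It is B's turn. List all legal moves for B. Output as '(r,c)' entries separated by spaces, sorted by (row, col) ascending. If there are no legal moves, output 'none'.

Answer: (6,2) (6,3) (6,4) (6,5) (6,6)

Derivation:
(4,2): no bracket -> illegal
(4,5): no bracket -> illegal
(4,6): no bracket -> illegal
(5,2): no bracket -> illegal
(5,6): no bracket -> illegal
(6,2): flips 1 -> legal
(6,3): flips 1 -> legal
(6,4): flips 1 -> legal
(6,5): flips 1 -> legal
(6,6): flips 1 -> legal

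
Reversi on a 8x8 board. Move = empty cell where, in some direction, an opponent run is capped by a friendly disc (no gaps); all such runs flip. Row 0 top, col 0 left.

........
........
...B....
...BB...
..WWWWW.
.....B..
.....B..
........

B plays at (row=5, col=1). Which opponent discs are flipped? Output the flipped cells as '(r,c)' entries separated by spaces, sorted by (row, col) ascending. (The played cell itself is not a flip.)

Answer: (4,2)

Derivation:
Dir NW: first cell '.' (not opp) -> no flip
Dir N: first cell '.' (not opp) -> no flip
Dir NE: opp run (4,2) capped by B -> flip
Dir W: first cell '.' (not opp) -> no flip
Dir E: first cell '.' (not opp) -> no flip
Dir SW: first cell '.' (not opp) -> no flip
Dir S: first cell '.' (not opp) -> no flip
Dir SE: first cell '.' (not opp) -> no flip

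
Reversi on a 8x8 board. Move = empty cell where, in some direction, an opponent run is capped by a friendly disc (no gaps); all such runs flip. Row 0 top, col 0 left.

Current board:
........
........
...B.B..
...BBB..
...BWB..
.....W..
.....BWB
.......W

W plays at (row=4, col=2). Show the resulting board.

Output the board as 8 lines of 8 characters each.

Place W at (4,2); scan 8 dirs for brackets.
Dir NW: first cell '.' (not opp) -> no flip
Dir N: first cell '.' (not opp) -> no flip
Dir NE: opp run (3,3), next='.' -> no flip
Dir W: first cell '.' (not opp) -> no flip
Dir E: opp run (4,3) capped by W -> flip
Dir SW: first cell '.' (not opp) -> no flip
Dir S: first cell '.' (not opp) -> no flip
Dir SE: first cell '.' (not opp) -> no flip
All flips: (4,3)

Answer: ........
........
...B.B..
...BBB..
..WWWB..
.....W..
.....BWB
.......W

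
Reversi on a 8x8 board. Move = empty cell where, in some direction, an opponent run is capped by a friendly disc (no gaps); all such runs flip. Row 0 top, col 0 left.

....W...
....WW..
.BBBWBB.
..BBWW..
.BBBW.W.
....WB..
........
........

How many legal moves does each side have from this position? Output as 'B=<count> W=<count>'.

-- B to move --
(0,3): flips 1 -> legal
(0,5): flips 2 -> legal
(0,6): flips 2 -> legal
(1,3): no bracket -> illegal
(1,6): no bracket -> illegal
(3,6): flips 2 -> legal
(3,7): flips 1 -> legal
(4,5): flips 3 -> legal
(4,7): no bracket -> illegal
(5,3): flips 3 -> legal
(5,6): no bracket -> illegal
(5,7): no bracket -> illegal
(6,3): no bracket -> illegal
(6,4): no bracket -> illegal
(6,5): flips 1 -> legal
B mobility = 8
-- W to move --
(1,0): flips 3 -> legal
(1,1): flips 2 -> legal
(1,2): flips 1 -> legal
(1,3): no bracket -> illegal
(1,6): flips 1 -> legal
(1,7): flips 1 -> legal
(2,0): flips 3 -> legal
(2,7): flips 2 -> legal
(3,0): no bracket -> illegal
(3,1): flips 2 -> legal
(3,6): flips 1 -> legal
(3,7): flips 1 -> legal
(4,0): flips 3 -> legal
(4,5): no bracket -> illegal
(5,0): flips 3 -> legal
(5,1): flips 2 -> legal
(5,2): flips 1 -> legal
(5,3): no bracket -> illegal
(5,6): flips 1 -> legal
(6,4): flips 1 -> legal
(6,5): no bracket -> illegal
(6,6): flips 1 -> legal
W mobility = 17

Answer: B=8 W=17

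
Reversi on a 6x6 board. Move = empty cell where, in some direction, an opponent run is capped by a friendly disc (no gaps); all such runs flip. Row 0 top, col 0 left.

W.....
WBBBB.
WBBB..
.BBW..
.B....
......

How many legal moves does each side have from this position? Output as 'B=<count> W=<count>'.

-- B to move --
(0,1): no bracket -> illegal
(2,4): no bracket -> illegal
(3,0): no bracket -> illegal
(3,4): flips 1 -> legal
(4,2): no bracket -> illegal
(4,3): flips 1 -> legal
(4,4): flips 1 -> legal
B mobility = 3
-- W to move --
(0,1): no bracket -> illegal
(0,2): flips 1 -> legal
(0,3): flips 2 -> legal
(0,4): no bracket -> illegal
(0,5): no bracket -> illegal
(1,5): flips 4 -> legal
(2,4): flips 3 -> legal
(2,5): no bracket -> illegal
(3,0): flips 2 -> legal
(3,4): no bracket -> illegal
(4,0): no bracket -> illegal
(4,2): flips 1 -> legal
(4,3): flips 2 -> legal
(5,0): no bracket -> illegal
(5,1): no bracket -> illegal
(5,2): no bracket -> illegal
W mobility = 7

Answer: B=3 W=7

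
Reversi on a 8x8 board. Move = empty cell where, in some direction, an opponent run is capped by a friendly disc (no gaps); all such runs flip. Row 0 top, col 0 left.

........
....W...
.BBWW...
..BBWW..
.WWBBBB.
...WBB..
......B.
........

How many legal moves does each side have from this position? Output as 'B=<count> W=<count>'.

-- B to move --
(0,3): no bracket -> illegal
(0,4): flips 3 -> legal
(0,5): flips 2 -> legal
(1,2): flips 2 -> legal
(1,3): flips 3 -> legal
(1,5): flips 1 -> legal
(2,5): flips 4 -> legal
(2,6): flips 1 -> legal
(3,0): no bracket -> illegal
(3,1): no bracket -> illegal
(3,6): flips 2 -> legal
(4,0): flips 2 -> legal
(5,0): flips 1 -> legal
(5,1): flips 1 -> legal
(5,2): flips 2 -> legal
(6,2): flips 1 -> legal
(6,3): flips 1 -> legal
(6,4): no bracket -> illegal
B mobility = 14
-- W to move --
(1,0): no bracket -> illegal
(1,1): no bracket -> illegal
(1,2): flips 2 -> legal
(1,3): no bracket -> illegal
(2,0): flips 2 -> legal
(3,0): no bracket -> illegal
(3,1): flips 2 -> legal
(3,6): no bracket -> illegal
(3,7): no bracket -> illegal
(4,7): flips 4 -> legal
(5,2): flips 1 -> legal
(5,6): flips 3 -> legal
(5,7): flips 1 -> legal
(6,3): no bracket -> illegal
(6,4): flips 2 -> legal
(6,5): flips 2 -> legal
(6,7): no bracket -> illegal
(7,5): no bracket -> illegal
(7,6): no bracket -> illegal
(7,7): no bracket -> illegal
W mobility = 9

Answer: B=14 W=9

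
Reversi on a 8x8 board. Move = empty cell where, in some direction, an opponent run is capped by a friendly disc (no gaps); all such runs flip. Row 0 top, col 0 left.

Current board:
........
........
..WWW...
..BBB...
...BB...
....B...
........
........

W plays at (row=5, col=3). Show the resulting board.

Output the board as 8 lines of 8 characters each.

Place W at (5,3); scan 8 dirs for brackets.
Dir NW: first cell '.' (not opp) -> no flip
Dir N: opp run (4,3) (3,3) capped by W -> flip
Dir NE: opp run (4,4), next='.' -> no flip
Dir W: first cell '.' (not opp) -> no flip
Dir E: opp run (5,4), next='.' -> no flip
Dir SW: first cell '.' (not opp) -> no flip
Dir S: first cell '.' (not opp) -> no flip
Dir SE: first cell '.' (not opp) -> no flip
All flips: (3,3) (4,3)

Answer: ........
........
..WWW...
..BWB...
...WB...
...WB...
........
........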